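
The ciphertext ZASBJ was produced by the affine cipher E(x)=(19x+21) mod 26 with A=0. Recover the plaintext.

The inverse of 19 mod 26 is 11, since 19·11=209≡1. Apply D(y)=11·(y−21) mod 26:
Z(25): 11·(25−21)=44≡18 → S
A(0): 11·(0−21)=-231≡3 → D
S(18): 11·(18−21)=-33≡19 → T
B(1): 11·(1−21)=-220≡14 → O
J(9): 11·(9−21)=-132≡24 → Y

SDTOY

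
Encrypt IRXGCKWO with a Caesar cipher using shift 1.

I(8): 8+1=9 → J
R(17): 17+1=18 → S
X(23): 23+1=24 → Y
G(6): 6+1=7 → H
C(2): 2+1=3 → D
K(10): 10+1=11 → L
W(22): 22+1=23 → X
O(14): 14+1=15 → P

JSYHDLXP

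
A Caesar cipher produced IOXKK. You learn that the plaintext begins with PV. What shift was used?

19

From the crib: I(8)−P(15)=-7≡19, so the shift is 19.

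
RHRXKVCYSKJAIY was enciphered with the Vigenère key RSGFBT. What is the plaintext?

APLSJCLGMFIHRG

Repeat the key across the ciphertext: RSGFBTRSGFBTRS
R(17)−R(17): 0 → A
H(7)−S(18): -11≡15 → P
R(17)−G(6): 11 → L
X(23)−F(5): 18 → S
K(10)−B(1): 9 → J
V(21)−T(19): 2 → C
C(2)−R(17): -15≡11 → L
Y(24)−S(18): 6 → G
S(18)−G(6): 12 → M
K(10)−F(5): 5 → F
J(9)−B(1): 8 → I
A(0)−T(19): -19≡7 → H
I(8)−R(17): -9≡17 → R
Y(24)−S(18): 6 → G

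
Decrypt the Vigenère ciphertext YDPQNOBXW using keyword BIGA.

Repeat the key across the ciphertext: BIGABIGAB
Y(24)−B(1): 23 → X
D(3)−I(8): -5≡21 → V
P(15)−G(6): 9 → J
Q(16)−A(0): 16 → Q
N(13)−B(1): 12 → M
O(14)−I(8): 6 → G
B(1)−G(6): -5≡21 → V
X(23)−A(0): 23 → X
W(22)−B(1): 21 → V

XVJQMGVXV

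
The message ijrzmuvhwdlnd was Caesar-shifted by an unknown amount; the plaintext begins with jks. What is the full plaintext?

From the crib: i(8)−j(9)=-1≡25, so the shift is 25.
Subtract 25 from each ciphertext letter:
i(8): 8−25=-17≡9 → j
j(9): 9−25=-16≡10 → k
r(17): 17−25=-8≡18 → s
z(25): 25−25=0 → a
m(12): 12−25=-13≡13 → n
u(20): 20−25=-5≡21 → v
v(21): 21−25=-4≡22 → w
h(7): 7−25=-18≡8 → i
w(22): 22−25=-3≡23 → x
d(3): 3−25=-22≡4 → e
l(11): 11−25=-14≡12 → m
n(13): 13−25=-12≡14 → o
d(3): 3−25=-22≡4 → e

jksanvwixemoe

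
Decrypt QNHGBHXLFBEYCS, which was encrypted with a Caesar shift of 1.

PMGFAGWKEADXBR

Q(16): 16−1=15 → P
N(13): 13−1=12 → M
H(7): 7−1=6 → G
G(6): 6−1=5 → F
B(1): 1−1=0 → A
H(7): 7−1=6 → G
X(23): 23−1=22 → W
L(11): 11−1=10 → K
F(5): 5−1=4 → E
B(1): 1−1=0 → A
E(4): 4−1=3 → D
Y(24): 24−1=23 → X
C(2): 2−1=1 → B
S(18): 18−1=17 → R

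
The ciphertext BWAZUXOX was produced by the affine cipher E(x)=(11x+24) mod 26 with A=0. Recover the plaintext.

The inverse of 11 mod 26 is 19, since 11·19=209≡1. Apply D(y)=19·(y−24) mod 26:
B(1): 19·(1−24)=-437≡5 → F
W(22): 19·(22−24)=-38≡14 → O
A(0): 19·(0−24)=-456≡12 → M
Z(25): 19·(25−24)=19 → T
U(20): 19·(20−24)=-76≡2 → C
X(23): 19·(23−24)=-19≡7 → H
O(14): 19·(14−24)=-190≡18 → S
X(23): 19·(23−24)=-19≡7 → H

FOMTCHSH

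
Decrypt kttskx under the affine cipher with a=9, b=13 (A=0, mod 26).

The inverse of 9 mod 26 is 3, since 9·3=27≡1. Apply D(y)=3·(y−13) mod 26:
k(10): 3·(10−13)=-9≡17 → r
t(19): 3·(19−13)=18 → s
t(19): 3·(19−13)=18 → s
s(18): 3·(18−13)=15 → p
k(10): 3·(10−13)=-9≡17 → r
x(23): 3·(23−13)=30≡4 → e

rsspre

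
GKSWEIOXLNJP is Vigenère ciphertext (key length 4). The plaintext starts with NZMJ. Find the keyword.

TLGN

Subtract each crib letter from the matching ciphertext letter (mod 26):
G(6)−N(13)=-7≡19 → T
K(10)−Z(25)=-15≡11 → L
S(18)−M(12)=6 → G
W(22)−J(9)=13 → N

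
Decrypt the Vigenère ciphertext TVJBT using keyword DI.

QNGTQ

Repeat the key across the ciphertext: DIDID
T(19)−D(3): 16 → Q
V(21)−I(8): 13 → N
J(9)−D(3): 6 → G
B(1)−I(8): -7≡19 → T
T(19)−D(3): 16 → Q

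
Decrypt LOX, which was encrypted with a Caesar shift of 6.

FIR

L(11): 11−6=5 → F
O(14): 14−6=8 → I
X(23): 23−6=17 → R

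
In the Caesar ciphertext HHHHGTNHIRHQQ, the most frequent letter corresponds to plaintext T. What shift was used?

14

The most frequent ciphertext letter is H (appears 6 times).
H is position 7; T is position 19.
Shift = -12≡14.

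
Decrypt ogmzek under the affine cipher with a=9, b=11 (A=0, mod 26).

jldqfx

The inverse of 9 mod 26 is 3, since 9·3=27≡1. Apply D(y)=3·(y−11) mod 26:
o(14): 3·(14−11)=9 → j
g(6): 3·(6−11)=-15≡11 → l
m(12): 3·(12−11)=3 → d
z(25): 3·(25−11)=42≡16 → q
e(4): 3·(4−11)=-21≡5 → f
k(10): 3·(10−11)=-3≡23 → x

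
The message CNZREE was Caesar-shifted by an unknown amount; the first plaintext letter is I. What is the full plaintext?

From the crib: C(2)−I(8)=-6≡20, so the shift is 20.
Subtract 20 from each ciphertext letter:
C(2): 2−20=-18≡8 → I
N(13): 13−20=-7≡19 → T
Z(25): 25−20=5 → F
R(17): 17−20=-3≡23 → X
E(4): 4−20=-16≡10 → K
E(4): 4−20=-16≡10 → K

ITFXKK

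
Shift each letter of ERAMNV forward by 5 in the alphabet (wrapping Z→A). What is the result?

JWFRSA

E(4): 4+5=9 → J
R(17): 17+5=22 → W
A(0): 0+5=5 → F
M(12): 12+5=17 → R
N(13): 13+5=18 → S
V(21): 21+5=26≡0 → A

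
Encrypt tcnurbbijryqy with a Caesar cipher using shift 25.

t(19): 19+25=44≡18 → s
c(2): 2+25=27≡1 → b
n(13): 13+25=38≡12 → m
u(20): 20+25=45≡19 → t
r(17): 17+25=42≡16 → q
b(1): 1+25=26≡0 → a
b(1): 1+25=26≡0 → a
i(8): 8+25=33≡7 → h
j(9): 9+25=34≡8 → i
r(17): 17+25=42≡16 → q
y(24): 24+25=49≡23 → x
q(16): 16+25=41≡15 → p
y(24): 24+25=49≡23 → x

sbmtqaahiqxpx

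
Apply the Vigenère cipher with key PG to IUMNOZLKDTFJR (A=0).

Repeat the key across the message: PGPGPGPGPGPGP
I(8)+P(15): 23 → X
U(20)+G(6): 26≡0 → A
M(12)+P(15): 27≡1 → B
N(13)+G(6): 19 → T
O(14)+P(15): 29≡3 → D
Z(25)+G(6): 31≡5 → F
L(11)+P(15): 26≡0 → A
K(10)+G(6): 16 → Q
D(3)+P(15): 18 → S
T(19)+G(6): 25 → Z
F(5)+P(15): 20 → U
J(9)+G(6): 15 → P
R(17)+P(15): 32≡6 → G

XABTDFAQSZUPG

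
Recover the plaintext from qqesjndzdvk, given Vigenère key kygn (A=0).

gsyfzpxmtxe

Repeat the key across the ciphertext: kygnkygnkyg
q(16)−k(10): 6 → g
q(16)−y(24): -8≡18 → s
e(4)−g(6): -2≡24 → y
s(18)−n(13): 5 → f
j(9)−k(10): -1≡25 → z
n(13)−y(24): -11≡15 → p
d(3)−g(6): -3≡23 → x
z(25)−n(13): 12 → m
d(3)−k(10): -7≡19 → t
v(21)−y(24): -3≡23 → x
k(10)−g(6): 4 → e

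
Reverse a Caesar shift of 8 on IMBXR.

I(8): 8−8=0 → A
M(12): 12−8=4 → E
B(1): 1−8=-7≡19 → T
X(23): 23−8=15 → P
R(17): 17−8=9 → J

AETPJ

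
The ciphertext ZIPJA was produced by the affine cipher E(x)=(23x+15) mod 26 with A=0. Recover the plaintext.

The inverse of 23 mod 26 is 17, since 23·17=391≡1. Apply D(y)=17·(y−15) mod 26:
Z(25): 17·(25−15)=170≡14 → O
I(8): 17·(8−15)=-119≡11 → L
P(15): 17·(15−15)=0 → A
J(9): 17·(9−15)=-102≡2 → C
A(0): 17·(0−15)=-255≡5 → F

OLACF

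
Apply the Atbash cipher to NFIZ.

MURA

N(13) → M(12)
F(5) → U(20)
I(8) → R(17)
Z(25) → A(0)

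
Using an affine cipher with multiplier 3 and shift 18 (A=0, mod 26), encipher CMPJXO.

C(2): 3·2+18=24 → Y
M(12): 3·12+18=54≡2 → C
P(15): 3·15+18=63≡11 → L
J(9): 3·9+18=45≡19 → T
X(23): 3·23+18=87≡9 → J
O(14): 3·14+18=60≡8 → I

YCLTJI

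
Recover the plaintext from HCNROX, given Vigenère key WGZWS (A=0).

Repeat the key across the ciphertext: WGZWSW
H(7)−W(22): -15≡11 → L
C(2)−G(6): -4≡22 → W
N(13)−Z(25): -12≡14 → O
R(17)−W(22): -5≡21 → V
O(14)−S(18): -4≡22 → W
X(23)−W(22): 1 → B

LWOVWB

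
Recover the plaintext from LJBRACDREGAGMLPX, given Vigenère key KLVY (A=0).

BYGTQRITUVFICAUZ

Repeat the key across the ciphertext: KLVYKLVYKLVYKLVY
L(11)−K(10): 1 → B
J(9)−L(11): -2≡24 → Y
B(1)−V(21): -20≡6 → G
R(17)−Y(24): -7≡19 → T
A(0)−K(10): -10≡16 → Q
C(2)−L(11): -9≡17 → R
D(3)−V(21): -18≡8 → I
R(17)−Y(24): -7≡19 → T
E(4)−K(10): -6≡20 → U
G(6)−L(11): -5≡21 → V
A(0)−V(21): -21≡5 → F
G(6)−Y(24): -18≡8 → I
M(12)−K(10): 2 → C
L(11)−L(11): 0 → A
P(15)−V(21): -6≡20 → U
X(23)−Y(24): -1≡25 → Z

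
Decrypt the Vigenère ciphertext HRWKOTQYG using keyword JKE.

YHSBEPHOC

Repeat the key across the ciphertext: JKEJKEJKE
H(7)−J(9): -2≡24 → Y
R(17)−K(10): 7 → H
W(22)−E(4): 18 → S
K(10)−J(9): 1 → B
O(14)−K(10): 4 → E
T(19)−E(4): 15 → P
Q(16)−J(9): 7 → H
Y(24)−K(10): 14 → O
G(6)−E(4): 2 → C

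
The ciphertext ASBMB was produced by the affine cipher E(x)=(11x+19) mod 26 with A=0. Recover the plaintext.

The inverse of 11 mod 26 is 19, since 11·19=209≡1. Apply D(y)=19·(y−19) mod 26:
A(0): 19·(0−19)=-361≡3 → D
S(18): 19·(18−19)=-19≡7 → H
B(1): 19·(1−19)=-342≡22 → W
M(12): 19·(12−19)=-133≡23 → X
B(1): 19·(1−19)=-342≡22 → W

DHWXW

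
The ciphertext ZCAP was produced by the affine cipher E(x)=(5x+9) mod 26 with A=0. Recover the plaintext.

The inverse of 5 mod 26 is 21, since 5·21=105≡1. Apply D(y)=21·(y−9) mod 26:
Z(25): 21·(25−9)=336≡24 → Y
C(2): 21·(2−9)=-147≡9 → J
A(0): 21·(0−9)=-189≡19 → T
P(15): 21·(15−9)=126≡22 → W

YJTW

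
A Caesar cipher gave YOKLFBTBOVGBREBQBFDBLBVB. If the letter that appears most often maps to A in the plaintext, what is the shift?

The most frequent ciphertext letter is B (appears 8 times).
B is position 1; A is position 0.
Shift = 1.

1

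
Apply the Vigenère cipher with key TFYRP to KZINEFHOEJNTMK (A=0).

Repeat the key across the message: TFYRPTFYRPTFYR
K(10)+T(19): 29≡3 → D
Z(25)+F(5): 30≡4 → E
I(8)+Y(24): 32≡6 → G
N(13)+R(17): 30≡4 → E
E(4)+P(15): 19 → T
F(5)+T(19): 24 → Y
H(7)+F(5): 12 → M
O(14)+Y(24): 38≡12 → M
E(4)+R(17): 21 → V
J(9)+P(15): 24 → Y
N(13)+T(19): 32≡6 → G
T(19)+F(5): 24 → Y
M(12)+Y(24): 36≡10 → K
K(10)+R(17): 27≡1 → B

DEGETYMMVYGYKB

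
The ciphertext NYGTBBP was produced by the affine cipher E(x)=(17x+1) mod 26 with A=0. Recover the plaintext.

QJLYAAK

The inverse of 17 mod 26 is 23, since 17·23=391≡1. Apply D(y)=23·(y−1) mod 26:
N(13): 23·(13−1)=276≡16 → Q
Y(24): 23·(24−1)=529≡9 → J
G(6): 23·(6−1)=115≡11 → L
T(19): 23·(19−1)=414≡24 → Y
B(1): 23·(1−1)=0 → A
B(1): 23·(1−1)=0 → A
P(15): 23·(15−1)=322≡10 → K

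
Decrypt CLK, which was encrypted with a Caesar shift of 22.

GPO

C(2): 2−22=-20≡6 → G
L(11): 11−22=-11≡15 → P
K(10): 10−22=-12≡14 → O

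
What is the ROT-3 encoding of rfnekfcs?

r(17): 17+3=20 → u
f(5): 5+3=8 → i
n(13): 13+3=16 → q
e(4): 4+3=7 → h
k(10): 10+3=13 → n
f(5): 5+3=8 → i
c(2): 2+3=5 → f
s(18): 18+3=21 → v

uiqhnifv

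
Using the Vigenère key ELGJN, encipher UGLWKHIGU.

YRRFXLTMD

Repeat the key across the message: ELGJNELGJ
U(20)+E(4): 24 → Y
G(6)+L(11): 17 → R
L(11)+G(6): 17 → R
W(22)+J(9): 31≡5 → F
K(10)+N(13): 23 → X
H(7)+E(4): 11 → L
I(8)+L(11): 19 → T
G(6)+G(6): 12 → M
U(20)+J(9): 29≡3 → D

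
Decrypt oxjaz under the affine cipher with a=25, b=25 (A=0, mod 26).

lcqza

The inverse of 25 mod 26 is 25, since 25·25=625≡1. Apply D(y)=25·(y−25) mod 26:
o(14): 25·(14−25)=-275≡11 → l
x(23): 25·(23−25)=-50≡2 → c
j(9): 25·(9−25)=-400≡16 → q
a(0): 25·(0−25)=-625≡25 → z
z(25): 25·(25−25)=0 → a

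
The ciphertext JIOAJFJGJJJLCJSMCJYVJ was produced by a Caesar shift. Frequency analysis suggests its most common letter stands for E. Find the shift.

The most frequent ciphertext letter is J (appears 9 times).
J is position 9; E is position 4.
Shift = 5.

5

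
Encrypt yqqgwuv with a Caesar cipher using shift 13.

y(24): 24+13=37≡11 → l
q(16): 16+13=29≡3 → d
q(16): 16+13=29≡3 → d
g(6): 6+13=19 → t
w(22): 22+13=35≡9 → j
u(20): 20+13=33≡7 → h
v(21): 21+13=34≡8 → i

lddtjhi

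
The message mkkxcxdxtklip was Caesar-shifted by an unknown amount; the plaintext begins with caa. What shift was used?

From the crib: m(12)−c(2)=10, so the shift is 10.

10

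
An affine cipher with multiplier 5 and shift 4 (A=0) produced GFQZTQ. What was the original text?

QVSZDS

The inverse of 5 mod 26 is 21, since 5·21=105≡1. Apply D(y)=21·(y−4) mod 26:
G(6): 21·(6−4)=42≡16 → Q
F(5): 21·(5−4)=21 → V
Q(16): 21·(16−4)=252≡18 → S
Z(25): 21·(25−4)=441≡25 → Z
T(19): 21·(19−4)=315≡3 → D
Q(16): 21·(16−4)=252≡18 → S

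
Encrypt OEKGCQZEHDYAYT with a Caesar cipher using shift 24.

O(14): 14+24=38≡12 → M
E(4): 4+24=28≡2 → C
K(10): 10+24=34≡8 → I
G(6): 6+24=30≡4 → E
C(2): 2+24=26≡0 → A
Q(16): 16+24=40≡14 → O
Z(25): 25+24=49≡23 → X
E(4): 4+24=28≡2 → C
H(7): 7+24=31≡5 → F
D(3): 3+24=27≡1 → B
Y(24): 24+24=48≡22 → W
A(0): 0+24=24 → Y
Y(24): 24+24=48≡22 → W
T(19): 19+24=43≡17 → R

MCIEAOXCFBWYWR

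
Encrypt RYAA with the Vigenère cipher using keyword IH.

ZFIH

Repeat the key across the message: IHIH
R(17)+I(8): 25 → Z
Y(24)+H(7): 31≡5 → F
A(0)+I(8): 8 → I
A(0)+H(7): 7 → H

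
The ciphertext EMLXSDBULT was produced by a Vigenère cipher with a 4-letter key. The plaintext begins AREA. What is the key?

Subtract each crib letter from the matching ciphertext letter (mod 26):
E(4)−A(0)=4 → E
M(12)−R(17)=-5≡21 → V
L(11)−E(4)=7 → H
X(23)−A(0)=23 → X

EVHX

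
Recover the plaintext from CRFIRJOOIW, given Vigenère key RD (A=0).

Repeat the key across the ciphertext: RDRDRDRDRD
C(2)−R(17): -15≡11 → L
R(17)−D(3): 14 → O
F(5)−R(17): -12≡14 → O
I(8)−D(3): 5 → F
R(17)−R(17): 0 → A
J(9)−D(3): 6 → G
O(14)−R(17): -3≡23 → X
O(14)−D(3): 11 → L
I(8)−R(17): -9≡17 → R
W(22)−D(3): 19 → T

LOOFAGXLRT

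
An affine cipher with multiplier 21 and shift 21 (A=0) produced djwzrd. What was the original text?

The inverse of 21 mod 26 is 5, since 21·5=105≡1. Apply D(y)=5·(y−21) mod 26:
d(3): 5·(3−21)=-90≡14 → o
j(9): 5·(9−21)=-60≡18 → s
w(22): 5·(22−21)=5 → f
z(25): 5·(25−21)=20 → u
r(17): 5·(17−21)=-20≡6 → g
d(3): 5·(3−21)=-90≡14 → o

osfugo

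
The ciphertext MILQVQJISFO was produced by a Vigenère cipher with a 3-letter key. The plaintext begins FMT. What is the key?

Subtract each crib letter from the matching ciphertext letter (mod 26):
M(12)−F(5)=7 → H
I(8)−M(12)=-4≡22 → W
L(11)−T(19)=-8≡18 → S

HWS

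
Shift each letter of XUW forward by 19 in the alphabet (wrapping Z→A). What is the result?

X(23): 23+19=42≡16 → Q
U(20): 20+19=39≡13 → N
W(22): 22+19=41≡15 → P

QNP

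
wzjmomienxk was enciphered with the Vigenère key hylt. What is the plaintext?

Repeat the key across the ciphertext: hylthylthyl
w(22)−h(7): 15 → p
z(25)−y(24): 1 → b
j(9)−l(11): -2≡24 → y
m(12)−t(19): -7≡19 → t
o(14)−h(7): 7 → h
m(12)−y(24): -12≡14 → o
i(8)−l(11): -3≡23 → x
e(4)−t(19): -15≡11 → l
n(13)−h(7): 6 → g
x(23)−y(24): -1≡25 → z
k(10)−l(11): -1≡25 → z

pbythoxlgzz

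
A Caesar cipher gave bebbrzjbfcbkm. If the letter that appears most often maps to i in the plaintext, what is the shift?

19

The most frequent ciphertext letter is b (appears 5 times).
b is position 1; i is position 8.
Shift = -7≡19.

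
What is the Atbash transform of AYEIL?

A(0) → Z(25)
Y(24) → B(1)
E(4) → V(21)
I(8) → R(17)
L(11) → O(14)

ZBVRO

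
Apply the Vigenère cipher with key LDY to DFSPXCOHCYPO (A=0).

Repeat the key across the message: LDYLDYLDYLDY
D(3)+L(11): 14 → O
F(5)+D(3): 8 → I
S(18)+Y(24): 42≡16 → Q
P(15)+L(11): 26≡0 → A
X(23)+D(3): 26≡0 → A
C(2)+Y(24): 26≡0 → A
O(14)+L(11): 25 → Z
H(7)+D(3): 10 → K
C(2)+Y(24): 26≡0 → A
Y(24)+L(11): 35≡9 → J
P(15)+D(3): 18 → S
O(14)+Y(24): 38≡12 → M

OIQAAAZKAJSM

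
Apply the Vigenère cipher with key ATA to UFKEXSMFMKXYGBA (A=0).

UYKEQSMYMKQYGUA

Repeat the key across the message: ATAATAATAATAATA
U(20)+A(0): 20 → U
F(5)+T(19): 24 → Y
K(10)+A(0): 10 → K
E(4)+A(0): 4 → E
X(23)+T(19): 42≡16 → Q
S(18)+A(0): 18 → S
M(12)+A(0): 12 → M
F(5)+T(19): 24 → Y
M(12)+A(0): 12 → M
K(10)+A(0): 10 → K
X(23)+T(19): 42≡16 → Q
Y(24)+A(0): 24 → Y
G(6)+A(0): 6 → G
B(1)+T(19): 20 → U
A(0)+A(0): 0 → A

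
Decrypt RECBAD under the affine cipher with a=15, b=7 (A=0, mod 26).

The inverse of 15 mod 26 is 7, since 15·7=105≡1. Apply D(y)=7·(y−7) mod 26:
R(17): 7·(17−7)=70≡18 → S
E(4): 7·(4−7)=-21≡5 → F
C(2): 7·(2−7)=-35≡17 → R
B(1): 7·(1−7)=-42≡10 → K
A(0): 7·(0−7)=-49≡3 → D
D(3): 7·(3−7)=-28≡24 → Y

SFRKDY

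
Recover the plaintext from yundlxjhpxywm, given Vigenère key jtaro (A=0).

Repeat the key across the ciphertext: jtarojtarojta
y(24)−j(9): 15 → p
u(20)−t(19): 1 → b
n(13)−a(0): 13 → n
d(3)−r(17): -14≡12 → m
l(11)−o(14): -3≡23 → x
x(23)−j(9): 14 → o
j(9)−t(19): -10≡16 → q
h(7)−a(0): 7 → h
p(15)−r(17): -2≡24 → y
x(23)−o(14): 9 → j
y(24)−j(9): 15 → p
w(22)−t(19): 3 → d
m(12)−a(0): 12 → m

pbnmxoqhyjpdm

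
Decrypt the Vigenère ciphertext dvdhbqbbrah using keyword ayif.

Repeat the key across the ciphertext: ayifayifayi
d(3)−a(0): 3 → d
v(21)−y(24): -3≡23 → x
d(3)−i(8): -5≡21 → v
h(7)−f(5): 2 → c
b(1)−a(0): 1 → b
q(16)−y(24): -8≡18 → s
b(1)−i(8): -7≡19 → t
b(1)−f(5): -4≡22 → w
r(17)−a(0): 17 → r
a(0)−y(24): -24≡2 → c
h(7)−i(8): -1≡25 → z

dxvcbstwrcz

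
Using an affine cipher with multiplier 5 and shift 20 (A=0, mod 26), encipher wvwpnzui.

w(22): 5·22+20=130≡0 → a
v(21): 5·21+20=125≡21 → v
w(22): 5·22+20=130≡0 → a
p(15): 5·15+20=95≡17 → r
n(13): 5·13+20=85≡7 → h
z(25): 5·25+20=145≡15 → p
u(20): 5·20+20=120≡16 → q
i(8): 5·8+20=60≡8 → i

avarhpqi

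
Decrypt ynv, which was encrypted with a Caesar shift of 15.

jyg

y(24): 24−15=9 → j
n(13): 13−15=-2≡24 → y
v(21): 21−15=6 → g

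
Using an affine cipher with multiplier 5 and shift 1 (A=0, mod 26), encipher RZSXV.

R(17): 5·17+1=86≡8 → I
Z(25): 5·25+1=126≡22 → W
S(18): 5·18+1=91≡13 → N
X(23): 5·23+1=116≡12 → M
V(21): 5·21+1=106≡2 → C

IWNMC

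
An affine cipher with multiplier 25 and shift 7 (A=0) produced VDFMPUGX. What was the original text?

The inverse of 25 mod 26 is 25, since 25·25=625≡1. Apply D(y)=25·(y−7) mod 26:
V(21): 25·(21−7)=350≡12 → M
D(3): 25·(3−7)=-100≡4 → E
F(5): 25·(5−7)=-50≡2 → C
M(12): 25·(12−7)=125≡21 → V
P(15): 25·(15−7)=200≡18 → S
U(20): 25·(20−7)=325≡13 → N
G(6): 25·(6−7)=-25≡1 → B
X(23): 25·(23−7)=400≡10 → K

MECVSNBK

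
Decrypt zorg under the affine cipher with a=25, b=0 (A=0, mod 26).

bmju

The inverse of 25 mod 26 is 25, since 25·25=625≡1. Apply D(y)=25·(y−0) mod 26:
z(25): 25·(25−0)=625≡1 → b
o(14): 25·(14−0)=350≡12 → m
r(17): 25·(17−0)=425≡9 → j
g(6): 25·(6−0)=150≡20 → u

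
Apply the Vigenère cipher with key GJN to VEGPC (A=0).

Repeat the key across the message: GJNGJ
V(21)+G(6): 27≡1 → B
E(4)+J(9): 13 → N
G(6)+N(13): 19 → T
P(15)+G(6): 21 → V
C(2)+J(9): 11 → L

BNTVL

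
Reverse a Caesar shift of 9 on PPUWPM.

GGLNGD

P(15): 15−9=6 → G
P(15): 15−9=6 → G
U(20): 20−9=11 → L
W(22): 22−9=13 → N
P(15): 15−9=6 → G
M(12): 12−9=3 → D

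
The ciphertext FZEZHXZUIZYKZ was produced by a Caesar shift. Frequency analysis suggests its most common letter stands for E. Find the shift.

21

The most frequent ciphertext letter is Z (appears 5 times).
Z is position 25; E is position 4.
Shift = 21.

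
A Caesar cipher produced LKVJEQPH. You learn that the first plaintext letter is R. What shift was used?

20

From the crib: L(11)−R(17)=-6≡20, so the shift is 20.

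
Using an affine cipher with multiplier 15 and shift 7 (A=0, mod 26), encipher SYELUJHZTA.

RDPQVMISGH

S(18): 15·18+7=277≡17 → R
Y(24): 15·24+7=367≡3 → D
E(4): 15·4+7=67≡15 → P
L(11): 15·11+7=172≡16 → Q
U(20): 15·20+7=307≡21 → V
J(9): 15·9+7=142≡12 → M
H(7): 15·7+7=112≡8 → I
Z(25): 15·25+7=382≡18 → S
T(19): 15·19+7=292≡6 → G
A(0): 15·0+7=7 → H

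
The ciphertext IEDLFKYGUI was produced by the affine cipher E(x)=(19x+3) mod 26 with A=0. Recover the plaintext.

DLAKWZXHFD

The inverse of 19 mod 26 is 11, since 19·11=209≡1. Apply D(y)=11·(y−3) mod 26:
I(8): 11·(8−3)=55≡3 → D
E(4): 11·(4−3)=11 → L
D(3): 11·(3−3)=0 → A
L(11): 11·(11−3)=88≡10 → K
F(5): 11·(5−3)=22 → W
K(10): 11·(10−3)=77≡25 → Z
Y(24): 11·(24−3)=231≡23 → X
G(6): 11·(6−3)=33≡7 → H
U(20): 11·(20−3)=187≡5 → F
I(8): 11·(8−3)=55≡3 → D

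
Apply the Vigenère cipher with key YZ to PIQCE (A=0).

NHOBC

Repeat the key across the message: YZYZY
P(15)+Y(24): 39≡13 → N
I(8)+Z(25): 33≡7 → H
Q(16)+Y(24): 40≡14 → O
C(2)+Z(25): 27≡1 → B
E(4)+Y(24): 28≡2 → C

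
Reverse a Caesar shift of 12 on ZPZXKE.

Z(25): 25−12=13 → N
P(15): 15−12=3 → D
Z(25): 25−12=13 → N
X(23): 23−12=11 → L
K(10): 10−12=-2≡24 → Y
E(4): 4−12=-8≡18 → S

NDNLYS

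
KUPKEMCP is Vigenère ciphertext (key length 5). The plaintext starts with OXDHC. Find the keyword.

Subtract each crib letter from the matching ciphertext letter (mod 26):
K(10)−O(14)=-4≡22 → W
U(20)−X(23)=-3≡23 → X
P(15)−D(3)=12 → M
K(10)−H(7)=3 → D
E(4)−C(2)=2 → C

WXMDC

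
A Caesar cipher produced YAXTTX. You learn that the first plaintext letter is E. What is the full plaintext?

EGDZZD

From the crib: Y(24)−E(4)=20, so the shift is 20.
Subtract 20 from each ciphertext letter:
Y(24): 24−20=4 → E
A(0): 0−20=-20≡6 → G
X(23): 23−20=3 → D
T(19): 19−20=-1≡25 → Z
T(19): 19−20=-1≡25 → Z
X(23): 23−20=3 → D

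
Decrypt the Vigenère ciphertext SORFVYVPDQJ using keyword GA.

Repeat the key across the ciphertext: GAGAGAGAGAG
S(18)−G(6): 12 → M
O(14)−A(0): 14 → O
R(17)−G(6): 11 → L
F(5)−A(0): 5 → F
V(21)−G(6): 15 → P
Y(24)−A(0): 24 → Y
V(21)−G(6): 15 → P
P(15)−A(0): 15 → P
D(3)−G(6): -3≡23 → X
Q(16)−A(0): 16 → Q
J(9)−G(6): 3 → D

MOLFPYPPXQD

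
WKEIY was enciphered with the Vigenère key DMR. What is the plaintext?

Repeat the key across the ciphertext: DMRDM
W(22)−D(3): 19 → T
K(10)−M(12): -2≡24 → Y
E(4)−R(17): -13≡13 → N
I(8)−D(3): 5 → F
Y(24)−M(12): 12 → M

TYNFM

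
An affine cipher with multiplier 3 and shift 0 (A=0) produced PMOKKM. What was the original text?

FEWMME

The inverse of 3 mod 26 is 9, since 3·9=27≡1. Apply D(y)=9·(y−0) mod 26:
P(15): 9·(15−0)=135≡5 → F
M(12): 9·(12−0)=108≡4 → E
O(14): 9·(14−0)=126≡22 → W
K(10): 9·(10−0)=90≡12 → M
K(10): 9·(10−0)=90≡12 → M
M(12): 9·(12−0)=108≡4 → E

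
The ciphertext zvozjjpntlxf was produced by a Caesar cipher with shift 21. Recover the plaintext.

z(25): 25−21=4 → e
v(21): 21−21=0 → a
o(14): 14−21=-7≡19 → t
z(25): 25−21=4 → e
j(9): 9−21=-12≡14 → o
j(9): 9−21=-12≡14 → o
p(15): 15−21=-6≡20 → u
n(13): 13−21=-8≡18 → s
t(19): 19−21=-2≡24 → y
l(11): 11−21=-10≡16 → q
x(23): 23−21=2 → c
f(5): 5−21=-16≡10 → k

eateoousyqck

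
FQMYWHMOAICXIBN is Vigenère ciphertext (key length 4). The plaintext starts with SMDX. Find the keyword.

Subtract each crib letter from the matching ciphertext letter (mod 26):
F(5)−S(18)=-13≡13 → N
Q(16)−M(12)=4 → E
M(12)−D(3)=9 → J
Y(24)−X(23)=1 → B

NEJB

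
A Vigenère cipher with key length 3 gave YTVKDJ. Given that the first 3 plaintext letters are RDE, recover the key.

Subtract each crib letter from the matching ciphertext letter (mod 26):
Y(24)−R(17)=7 → H
T(19)−D(3)=16 → Q
V(21)−E(4)=17 → R

HQR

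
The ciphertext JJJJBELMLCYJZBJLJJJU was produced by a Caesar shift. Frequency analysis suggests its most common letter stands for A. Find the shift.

The most frequent ciphertext letter is J (appears 9 times).
J is position 9; A is position 0.
Shift = 9.

9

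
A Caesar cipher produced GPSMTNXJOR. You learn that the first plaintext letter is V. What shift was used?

From the crib: G(6)−V(21)=-15≡11, so the shift is 11.

11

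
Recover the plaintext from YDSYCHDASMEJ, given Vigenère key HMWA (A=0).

Repeat the key across the ciphertext: HMWAHMWAHMWA
Y(24)−H(7): 17 → R
D(3)−M(12): -9≡17 → R
S(18)−W(22): -4≡22 → W
Y(24)−A(0): 24 → Y
C(2)−H(7): -5≡21 → V
H(7)−M(12): -5≡21 → V
D(3)−W(22): -19≡7 → H
A(0)−A(0): 0 → A
S(18)−H(7): 11 → L
M(12)−M(12): 0 → A
E(4)−W(22): -18≡8 → I
J(9)−A(0): 9 → J

RRWYVVHALAIJ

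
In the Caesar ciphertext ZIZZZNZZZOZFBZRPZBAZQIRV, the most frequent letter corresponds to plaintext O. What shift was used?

11

The most frequent ciphertext letter is Z (appears 11 times).
Z is position 25; O is position 14.
Shift = 11.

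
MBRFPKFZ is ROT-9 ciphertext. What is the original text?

DSIWGBWQ

M(12): 12−9=3 → D
B(1): 1−9=-8≡18 → S
R(17): 17−9=8 → I
F(5): 5−9=-4≡22 → W
P(15): 15−9=6 → G
K(10): 10−9=1 → B
F(5): 5−9=-4≡22 → W
Z(25): 25−9=16 → Q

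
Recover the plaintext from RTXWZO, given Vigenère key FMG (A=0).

Repeat the key across the ciphertext: FMGFMG
R(17)−F(5): 12 → M
T(19)−M(12): 7 → H
X(23)−G(6): 17 → R
W(22)−F(5): 17 → R
Z(25)−M(12): 13 → N
O(14)−G(6): 8 → I

MHRRNI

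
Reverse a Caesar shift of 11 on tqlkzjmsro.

ifazoybhgd

t(19): 19−11=8 → i
q(16): 16−11=5 → f
l(11): 11−11=0 → a
k(10): 10−11=-1≡25 → z
z(25): 25−11=14 → o
j(9): 9−11=-2≡24 → y
m(12): 12−11=1 → b
s(18): 18−11=7 → h
r(17): 17−11=6 → g
o(14): 14−11=3 → d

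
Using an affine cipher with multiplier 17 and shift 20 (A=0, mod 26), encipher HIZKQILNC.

H(7): 17·7+20=139≡9 → J
I(8): 17·8+20=156≡0 → A
Z(25): 17·25+20=445≡3 → D
K(10): 17·10+20=190≡8 → I
Q(16): 17·16+20=292≡6 → G
I(8): 17·8+20=156≡0 → A
L(11): 17·11+20=207≡25 → Z
N(13): 17·13+20=241≡7 → H
C(2): 17·2+20=54≡2 → C

JADIGAZHC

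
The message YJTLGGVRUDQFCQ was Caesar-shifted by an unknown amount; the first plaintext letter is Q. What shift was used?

From the crib: Y(24)−Q(16)=8, so the shift is 8.

8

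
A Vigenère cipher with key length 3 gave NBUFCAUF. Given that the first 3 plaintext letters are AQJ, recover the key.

NLL

Subtract each crib letter from the matching ciphertext letter (mod 26):
N(13)−A(0)=13 → N
B(1)−Q(16)=-15≡11 → L
U(20)−J(9)=11 → L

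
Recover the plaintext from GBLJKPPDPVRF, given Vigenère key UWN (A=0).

MFYPOCVHCBVS

Repeat the key across the ciphertext: UWNUWNUWNUWN
G(6)−U(20): -14≡12 → M
B(1)−W(22): -21≡5 → F
L(11)−N(13): -2≡24 → Y
J(9)−U(20): -11≡15 → P
K(10)−W(22): -12≡14 → O
P(15)−N(13): 2 → C
P(15)−U(20): -5≡21 → V
D(3)−W(22): -19≡7 → H
P(15)−N(13): 2 → C
V(21)−U(20): 1 → B
R(17)−W(22): -5≡21 → V
F(5)−N(13): -8≡18 → S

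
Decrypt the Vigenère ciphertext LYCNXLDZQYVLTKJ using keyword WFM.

PTQRSZHUECQZXFX

Repeat the key across the ciphertext: WFMWFMWFMWFMWFM
L(11)−W(22): -11≡15 → P
Y(24)−F(5): 19 → T
C(2)−M(12): -10≡16 → Q
N(13)−W(22): -9≡17 → R
X(23)−F(5): 18 → S
L(11)−M(12): -1≡25 → Z
D(3)−W(22): -19≡7 → H
Z(25)−F(5): 20 → U
Q(16)−M(12): 4 → E
Y(24)−W(22): 2 → C
V(21)−F(5): 16 → Q
L(11)−M(12): -1≡25 → Z
T(19)−W(22): -3≡23 → X
K(10)−F(5): 5 → F
J(9)−M(12): -3≡23 → X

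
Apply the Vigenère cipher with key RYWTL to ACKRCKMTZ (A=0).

Repeat the key across the message: RYWTLRYWT
A(0)+R(17): 17 → R
C(2)+Y(24): 26≡0 → A
K(10)+W(22): 32≡6 → G
R(17)+T(19): 36≡10 → K
C(2)+L(11): 13 → N
K(10)+R(17): 27≡1 → B
M(12)+Y(24): 36≡10 → K
T(19)+W(22): 41≡15 → P
Z(25)+T(19): 44≡18 → S

RAGKNBKPS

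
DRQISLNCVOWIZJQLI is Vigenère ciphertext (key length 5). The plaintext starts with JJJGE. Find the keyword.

Subtract each crib letter from the matching ciphertext letter (mod 26):
D(3)−J(9)=-6≡20 → U
R(17)−J(9)=8 → I
Q(16)−J(9)=7 → H
I(8)−G(6)=2 → C
S(18)−E(4)=14 → O

UIHCO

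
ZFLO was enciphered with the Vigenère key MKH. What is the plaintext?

Repeat the key across the ciphertext: MKHM
Z(25)−M(12): 13 → N
F(5)−K(10): -5≡21 → V
L(11)−H(7): 4 → E
O(14)−M(12): 2 → C

NVEC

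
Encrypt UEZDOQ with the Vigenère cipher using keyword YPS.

Repeat the key across the message: YPSYPS
U(20)+Y(24): 44≡18 → S
E(4)+P(15): 19 → T
Z(25)+S(18): 43≡17 → R
D(3)+Y(24): 27≡1 → B
O(14)+P(15): 29≡3 → D
Q(16)+S(18): 34≡8 → I

STRBDI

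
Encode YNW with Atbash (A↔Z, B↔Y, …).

BMD

Y(24) → B(1)
N(13) → M(12)
W(22) → D(3)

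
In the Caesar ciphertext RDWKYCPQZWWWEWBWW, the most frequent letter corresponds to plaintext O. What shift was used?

8

The most frequent ciphertext letter is W (appears 7 times).
W is position 22; O is position 14.
Shift = 8.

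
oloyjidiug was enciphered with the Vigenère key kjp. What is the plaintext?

Repeat the key across the ciphertext: kjpkjpkjpk
o(14)−k(10): 4 → e
l(11)−j(9): 2 → c
o(14)−p(15): -1≡25 → z
y(24)−k(10): 14 → o
j(9)−j(9): 0 → a
i(8)−p(15): -7≡19 → t
d(3)−k(10): -7≡19 → t
i(8)−j(9): -1≡25 → z
u(20)−p(15): 5 → f
g(6)−k(10): -4≡22 → w

eczoattzfw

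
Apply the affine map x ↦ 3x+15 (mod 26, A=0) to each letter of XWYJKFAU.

GDJQTEPX

X(23): 3·23+15=84≡6 → G
W(22): 3·22+15=81≡3 → D
Y(24): 3·24+15=87≡9 → J
J(9): 3·9+15=42≡16 → Q
K(10): 3·10+15=45≡19 → T
F(5): 3·5+15=30≡4 → E
A(0): 3·0+15=15 → P
U(20): 3·20+15=75≡23 → X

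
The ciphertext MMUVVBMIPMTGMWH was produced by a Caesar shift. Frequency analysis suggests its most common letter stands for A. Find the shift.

The most frequent ciphertext letter is M (appears 5 times).
M is position 12; A is position 0.
Shift = 12.

12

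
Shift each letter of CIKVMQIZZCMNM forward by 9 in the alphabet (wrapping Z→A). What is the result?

LRTEVZRIILVWV

C(2): 2+9=11 → L
I(8): 8+9=17 → R
K(10): 10+9=19 → T
V(21): 21+9=30≡4 → E
M(12): 12+9=21 → V
Q(16): 16+9=25 → Z
I(8): 8+9=17 → R
Z(25): 25+9=34≡8 → I
Z(25): 25+9=34≡8 → I
C(2): 2+9=11 → L
M(12): 12+9=21 → V
N(13): 13+9=22 → W
M(12): 12+9=21 → V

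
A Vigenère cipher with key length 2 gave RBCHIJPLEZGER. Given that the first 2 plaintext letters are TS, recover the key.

YJ

Subtract each crib letter from the matching ciphertext letter (mod 26):
R(17)−T(19)=-2≡24 → Y
B(1)−S(18)=-17≡9 → J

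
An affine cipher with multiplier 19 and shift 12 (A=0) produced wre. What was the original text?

The inverse of 19 mod 26 is 11, since 19·11=209≡1. Apply D(y)=11·(y−12) mod 26:
w(22): 11·(22−12)=110≡6 → g
r(17): 11·(17−12)=55≡3 → d
e(4): 11·(4−12)=-88≡16 → q

gdq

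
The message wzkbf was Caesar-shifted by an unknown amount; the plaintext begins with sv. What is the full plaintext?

From the crib: w(22)−s(18)=4, so the shift is 4.
Subtract 4 from each ciphertext letter:
w(22): 22−4=18 → s
z(25): 25−4=21 → v
k(10): 10−4=6 → g
b(1): 1−4=-3≡23 → x
f(5): 5−4=1 → b

svgxb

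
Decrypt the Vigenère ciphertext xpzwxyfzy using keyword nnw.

Repeat the key across the ciphertext: nnwnnwnnw
x(23)−n(13): 10 → k
p(15)−n(13): 2 → c
z(25)−w(22): 3 → d
w(22)−n(13): 9 → j
x(23)−n(13): 10 → k
y(24)−w(22): 2 → c
f(5)−n(13): -8≡18 → s
z(25)−n(13): 12 → m
y(24)−w(22): 2 → c

kcdjkcsmc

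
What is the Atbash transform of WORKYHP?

W(22) → D(3)
O(14) → L(11)
R(17) → I(8)
K(10) → P(15)
Y(24) → B(1)
H(7) → S(18)
P(15) → K(10)

DLIPBSK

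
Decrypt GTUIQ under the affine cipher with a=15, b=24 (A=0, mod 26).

The inverse of 15 mod 26 is 7, since 15·7=105≡1. Apply D(y)=7·(y−24) mod 26:
G(6): 7·(6−24)=-126≡4 → E
T(19): 7·(19−24)=-35≡17 → R
U(20): 7·(20−24)=-28≡24 → Y
I(8): 7·(8−24)=-112≡18 → S
Q(16): 7·(16−24)=-56≡22 → W

ERYSW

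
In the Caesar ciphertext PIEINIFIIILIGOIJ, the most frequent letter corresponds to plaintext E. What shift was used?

4

The most frequent ciphertext letter is I (appears 8 times).
I is position 8; E is position 4.
Shift = 4.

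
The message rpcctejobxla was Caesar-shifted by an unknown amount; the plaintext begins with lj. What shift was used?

From the crib: r(17)−l(11)=6, so the shift is 6.

6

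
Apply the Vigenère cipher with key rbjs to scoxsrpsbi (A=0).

jdxpjsyksj

Repeat the key across the message: rbjsrbjsrb
s(18)+r(17): 35≡9 → j
c(2)+b(1): 3 → d
o(14)+j(9): 23 → x
x(23)+s(18): 41≡15 → p
s(18)+r(17): 35≡9 → j
r(17)+b(1): 18 → s
p(15)+j(9): 24 → y
s(18)+s(18): 36≡10 → k
b(1)+r(17): 18 → s
i(8)+b(1): 9 → j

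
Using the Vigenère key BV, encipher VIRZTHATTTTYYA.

WDSUUCBOUOUTZV

Repeat the key across the message: BVBVBVBVBVBVBV
V(21)+B(1): 22 → W
I(8)+V(21): 29≡3 → D
R(17)+B(1): 18 → S
Z(25)+V(21): 46≡20 → U
T(19)+B(1): 20 → U
H(7)+V(21): 28≡2 → C
A(0)+B(1): 1 → B
T(19)+V(21): 40≡14 → O
T(19)+B(1): 20 → U
T(19)+V(21): 40≡14 → O
T(19)+B(1): 20 → U
Y(24)+V(21): 45≡19 → T
Y(24)+B(1): 25 → Z
A(0)+V(21): 21 → V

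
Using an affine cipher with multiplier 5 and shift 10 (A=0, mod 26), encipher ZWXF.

FQVJ

Z(25): 5·25+10=135≡5 → F
W(22): 5·22+10=120≡16 → Q
X(23): 5·23+10=125≡21 → V
F(5): 5·5+10=35≡9 → J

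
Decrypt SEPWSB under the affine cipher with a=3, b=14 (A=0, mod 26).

KOJUKN

The inverse of 3 mod 26 is 9, since 3·9=27≡1. Apply D(y)=9·(y−14) mod 26:
S(18): 9·(18−14)=36≡10 → K
E(4): 9·(4−14)=-90≡14 → O
P(15): 9·(15−14)=9 → J
W(22): 9·(22−14)=72≡20 → U
S(18): 9·(18−14)=36≡10 → K
B(1): 9·(1−14)=-117≡13 → N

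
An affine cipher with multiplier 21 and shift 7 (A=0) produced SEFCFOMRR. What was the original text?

The inverse of 21 mod 26 is 5, since 21·5=105≡1. Apply D(y)=5·(y−7) mod 26:
S(18): 5·(18−7)=55≡3 → D
E(4): 5·(4−7)=-15≡11 → L
F(5): 5·(5−7)=-10≡16 → Q
C(2): 5·(2−7)=-25≡1 → B
F(5): 5·(5−7)=-10≡16 → Q
O(14): 5·(14−7)=35≡9 → J
M(12): 5·(12−7)=25 → Z
R(17): 5·(17−7)=50≡24 → Y
R(17): 5·(17−7)=50≡24 → Y

DLQBQJZYY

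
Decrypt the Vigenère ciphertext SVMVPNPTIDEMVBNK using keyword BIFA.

Repeat the key across the ciphertext: BIFABIFABIFABIFA
S(18)−B(1): 17 → R
V(21)−I(8): 13 → N
M(12)−F(5): 7 → H
V(21)−A(0): 21 → V
P(15)−B(1): 14 → O
N(13)−I(8): 5 → F
P(15)−F(5): 10 → K
T(19)−A(0): 19 → T
I(8)−B(1): 7 → H
D(3)−I(8): -5≡21 → V
E(4)−F(5): -1≡25 → Z
M(12)−A(0): 12 → M
V(21)−B(1): 20 → U
B(1)−I(8): -7≡19 → T
N(13)−F(5): 8 → I
K(10)−A(0): 10 → K

RNHVOFKTHVZMUTIK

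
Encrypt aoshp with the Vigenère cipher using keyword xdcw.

xrudm

Repeat the key across the message: xdcwx
a(0)+x(23): 23 → x
o(14)+d(3): 17 → r
s(18)+c(2): 20 → u
h(7)+w(22): 29≡3 → d
p(15)+x(23): 38≡12 → m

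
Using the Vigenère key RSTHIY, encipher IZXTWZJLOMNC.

Repeat the key across the message: RSTHIYRSTHIY
I(8)+R(17): 25 → Z
Z(25)+S(18): 43≡17 → R
X(23)+T(19): 42≡16 → Q
T(19)+H(7): 26≡0 → A
W(22)+I(8): 30≡4 → E
Z(25)+Y(24): 49≡23 → X
J(9)+R(17): 26≡0 → A
L(11)+S(18): 29≡3 → D
O(14)+T(19): 33≡7 → H
M(12)+H(7): 19 → T
N(13)+I(8): 21 → V
C(2)+Y(24): 26≡0 → A

ZRQAEXADHTVA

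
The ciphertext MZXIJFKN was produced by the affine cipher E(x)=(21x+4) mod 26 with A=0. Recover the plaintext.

The inverse of 21 mod 26 is 5, since 21·5=105≡1. Apply D(y)=5·(y−4) mod 26:
M(12): 5·(12−4)=40≡14 → O
Z(25): 5·(25−4)=105≡1 → B
X(23): 5·(23−4)=95≡17 → R
I(8): 5·(8−4)=20 → U
J(9): 5·(9−4)=25 → Z
F(5): 5·(5−4)=5 → F
K(10): 5·(10−4)=30≡4 → E
N(13): 5·(13−4)=45≡19 → T

OBRUZFET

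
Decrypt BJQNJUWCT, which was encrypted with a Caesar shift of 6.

VDKHDOQWN

B(1): 1−6=-5≡21 → V
J(9): 9−6=3 → D
Q(16): 16−6=10 → K
N(13): 13−6=7 → H
J(9): 9−6=3 → D
U(20): 20−6=14 → O
W(22): 22−6=16 → Q
C(2): 2−6=-4≡22 → W
T(19): 19−6=13 → N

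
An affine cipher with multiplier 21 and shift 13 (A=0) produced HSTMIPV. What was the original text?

The inverse of 21 mod 26 is 5, since 21·5=105≡1. Apply D(y)=5·(y−13) mod 26:
H(7): 5·(7−13)=-30≡22 → W
S(18): 5·(18−13)=25 → Z
T(19): 5·(19−13)=30≡4 → E
M(12): 5·(12−13)=-5≡21 → V
I(8): 5·(8−13)=-25≡1 → B
P(15): 5·(15−13)=10 → K
V(21): 5·(21−13)=40≡14 → O

WZEVBKO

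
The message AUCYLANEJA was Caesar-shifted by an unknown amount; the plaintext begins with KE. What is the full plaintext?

From the crib: A(0)−K(10)=-10≡16, so the shift is 16.
Subtract 16 from each ciphertext letter:
A(0): 0−16=-16≡10 → K
U(20): 20−16=4 → E
C(2): 2−16=-14≡12 → M
Y(24): 24−16=8 → I
L(11): 11−16=-5≡21 → V
A(0): 0−16=-16≡10 → K
N(13): 13−16=-3≡23 → X
E(4): 4−16=-12≡14 → O
J(9): 9−16=-7≡19 → T
A(0): 0−16=-16≡10 → K

KEMIVKXOTK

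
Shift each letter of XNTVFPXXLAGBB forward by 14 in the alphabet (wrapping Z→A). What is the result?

X(23): 23+14=37≡11 → L
N(13): 13+14=27≡1 → B
T(19): 19+14=33≡7 → H
V(21): 21+14=35≡9 → J
F(5): 5+14=19 → T
P(15): 15+14=29≡3 → D
X(23): 23+14=37≡11 → L
X(23): 23+14=37≡11 → L
L(11): 11+14=25 → Z
A(0): 0+14=14 → O
G(6): 6+14=20 → U
B(1): 1+14=15 → P
B(1): 1+14=15 → P

LBHJTDLLZOUPP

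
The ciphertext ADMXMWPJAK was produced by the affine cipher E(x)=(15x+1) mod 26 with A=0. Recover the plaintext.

TOZYZRUETL

The inverse of 15 mod 26 is 7, since 15·7=105≡1. Apply D(y)=7·(y−1) mod 26:
A(0): 7·(0−1)=-7≡19 → T
D(3): 7·(3−1)=14 → O
M(12): 7·(12−1)=77≡25 → Z
X(23): 7·(23−1)=154≡24 → Y
M(12): 7·(12−1)=77≡25 → Z
W(22): 7·(22−1)=147≡17 → R
P(15): 7·(15−1)=98≡20 → U
J(9): 7·(9−1)=56≡4 → E
A(0): 7·(0−1)=-7≡19 → T
K(10): 7·(10−1)=63≡11 → L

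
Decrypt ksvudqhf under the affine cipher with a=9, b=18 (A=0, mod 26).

cajghutn

The inverse of 9 mod 26 is 3, since 9·3=27≡1. Apply D(y)=3·(y−18) mod 26:
k(10): 3·(10−18)=-24≡2 → c
s(18): 3·(18−18)=0 → a
v(21): 3·(21−18)=9 → j
u(20): 3·(20−18)=6 → g
d(3): 3·(3−18)=-45≡7 → h
q(16): 3·(16−18)=-6≡20 → u
h(7): 3·(7−18)=-33≡19 → t
f(5): 3·(5−18)=-39≡13 → n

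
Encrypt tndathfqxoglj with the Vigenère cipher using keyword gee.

zrhgxllubukpp

Repeat the key across the message: geegeegeegeeg
t(19)+g(6): 25 → z
n(13)+e(4): 17 → r
d(3)+e(4): 7 → h
a(0)+g(6): 6 → g
t(19)+e(4): 23 → x
h(7)+e(4): 11 → l
f(5)+g(6): 11 → l
q(16)+e(4): 20 → u
x(23)+e(4): 27≡1 → b
o(14)+g(6): 20 → u
g(6)+e(4): 10 → k
l(11)+e(4): 15 → p
j(9)+g(6): 15 → p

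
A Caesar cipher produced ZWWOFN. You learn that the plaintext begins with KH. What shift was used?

From the crib: Z(25)−K(10)=15, so the shift is 15.

15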